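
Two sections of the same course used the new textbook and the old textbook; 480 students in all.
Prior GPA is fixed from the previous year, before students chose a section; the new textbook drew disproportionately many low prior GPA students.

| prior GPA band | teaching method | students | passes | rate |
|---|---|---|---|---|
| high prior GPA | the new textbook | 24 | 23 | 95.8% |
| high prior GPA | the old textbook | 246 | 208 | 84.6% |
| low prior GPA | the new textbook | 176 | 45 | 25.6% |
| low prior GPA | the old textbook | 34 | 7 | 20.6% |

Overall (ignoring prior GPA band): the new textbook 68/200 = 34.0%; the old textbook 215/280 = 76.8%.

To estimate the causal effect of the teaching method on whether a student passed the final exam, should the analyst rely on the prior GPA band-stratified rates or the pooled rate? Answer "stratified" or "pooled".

stratified

the new textbook is higher inside every prior GPA band stratum but the old textbook is higher in aggregate. Whether to stratify depends on how prior GPA band relates to the teaching method.
Here prior GPA band is a common cause — it drives both which teaching method a case falls under and the outcome. The crude comparison mixes populations; the stratum-specific rates are the causally relevant ones.
Within each level — high prior GPA: 95.8% vs 84.6%; low prior GPA: 25.6% vs 20.6% — the new textbook is higher every time.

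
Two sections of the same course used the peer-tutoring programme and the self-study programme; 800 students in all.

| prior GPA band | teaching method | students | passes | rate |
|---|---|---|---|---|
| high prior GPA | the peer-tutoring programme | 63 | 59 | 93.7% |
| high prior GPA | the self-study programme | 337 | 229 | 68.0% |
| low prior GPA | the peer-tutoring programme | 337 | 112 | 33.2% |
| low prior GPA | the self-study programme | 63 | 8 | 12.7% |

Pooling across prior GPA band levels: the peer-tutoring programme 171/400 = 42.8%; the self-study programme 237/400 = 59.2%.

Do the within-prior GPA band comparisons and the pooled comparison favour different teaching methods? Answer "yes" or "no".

yes

Within each prior GPA band level (high prior GPA 93.7% vs 68.0%; low prior GPA 33.2% vs 12.7%), the peer-tutoring programme has the higher rate every time. Pooled: 42.8% vs 59.2% — the self-study programme has the higher rate overall. The two comparisons disagree.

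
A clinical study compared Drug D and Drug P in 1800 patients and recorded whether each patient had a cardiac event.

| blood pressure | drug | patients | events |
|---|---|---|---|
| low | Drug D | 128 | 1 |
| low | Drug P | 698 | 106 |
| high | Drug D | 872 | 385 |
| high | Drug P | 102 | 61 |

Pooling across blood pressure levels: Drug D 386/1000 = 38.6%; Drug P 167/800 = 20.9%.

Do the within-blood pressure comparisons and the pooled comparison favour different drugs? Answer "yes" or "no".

Within each blood pressure level (low 0.8% vs 15.2%; high 44.2% vs 59.8%), Drug D has the lower rate every time. Pooled: 38.6% vs 20.9% — Drug P has the lower rate overall. The two comparisons disagree.

yes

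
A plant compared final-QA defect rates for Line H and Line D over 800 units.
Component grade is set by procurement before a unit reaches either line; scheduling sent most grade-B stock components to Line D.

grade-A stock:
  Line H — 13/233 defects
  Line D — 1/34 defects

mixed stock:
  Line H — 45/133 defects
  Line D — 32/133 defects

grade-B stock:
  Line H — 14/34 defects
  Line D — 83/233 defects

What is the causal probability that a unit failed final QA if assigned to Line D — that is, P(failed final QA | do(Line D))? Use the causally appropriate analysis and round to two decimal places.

Nothing the line does changes component grade; the imbalance is an allocation artefact. With component grade also predicting the outcome, the pooled figure is confounded, and the within-stratum comparison is the causal one.
Standardising Line D to the population component grade mix: 0.334·1/34 + 0.333·32/133 + 0.334·83/233 = 0.209.

0.21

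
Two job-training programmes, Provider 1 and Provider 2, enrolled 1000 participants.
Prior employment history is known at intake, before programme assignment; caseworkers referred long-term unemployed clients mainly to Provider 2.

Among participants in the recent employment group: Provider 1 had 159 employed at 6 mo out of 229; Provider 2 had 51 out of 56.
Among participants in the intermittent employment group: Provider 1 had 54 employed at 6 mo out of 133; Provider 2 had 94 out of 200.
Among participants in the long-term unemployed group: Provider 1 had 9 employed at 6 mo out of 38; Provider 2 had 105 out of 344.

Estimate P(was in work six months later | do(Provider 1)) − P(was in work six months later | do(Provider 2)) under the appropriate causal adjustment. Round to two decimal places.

-0.11

The prior employment history-specific comparison favours Provider 2 throughout, but the pooled figures favour Provider 1. The question is whether to condition on prior employment history.
Nothing the programme does changes prior employment history; the imbalance is an allocation artefact. With prior employment history also predicting the outcome, the pooled figure is confounded, and the within-stratum comparison is the causal one.
Adjusting over the population distribution of prior employment history: 0.285·(0.694−0.911) + 0.333·(0.406−0.470) + 0.382·(0.237−0.305) = -0.109.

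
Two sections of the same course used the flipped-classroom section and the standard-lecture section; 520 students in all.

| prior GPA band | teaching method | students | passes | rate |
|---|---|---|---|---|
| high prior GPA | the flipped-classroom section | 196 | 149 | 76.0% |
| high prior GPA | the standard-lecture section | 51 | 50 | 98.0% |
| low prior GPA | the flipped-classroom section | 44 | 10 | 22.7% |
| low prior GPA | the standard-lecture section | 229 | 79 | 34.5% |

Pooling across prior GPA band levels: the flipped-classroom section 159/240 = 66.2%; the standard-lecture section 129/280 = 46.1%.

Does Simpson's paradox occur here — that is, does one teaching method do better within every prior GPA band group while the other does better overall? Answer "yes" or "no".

yes

Within each prior GPA band level (high prior GPA 76.0% vs 98.0%; low prior GPA 22.7% vs 34.5%), the standard-lecture section has the higher rate every time. Pooled: 66.2% vs 46.1% — the flipped-classroom section has the higher rate overall. The two comparisons disagree.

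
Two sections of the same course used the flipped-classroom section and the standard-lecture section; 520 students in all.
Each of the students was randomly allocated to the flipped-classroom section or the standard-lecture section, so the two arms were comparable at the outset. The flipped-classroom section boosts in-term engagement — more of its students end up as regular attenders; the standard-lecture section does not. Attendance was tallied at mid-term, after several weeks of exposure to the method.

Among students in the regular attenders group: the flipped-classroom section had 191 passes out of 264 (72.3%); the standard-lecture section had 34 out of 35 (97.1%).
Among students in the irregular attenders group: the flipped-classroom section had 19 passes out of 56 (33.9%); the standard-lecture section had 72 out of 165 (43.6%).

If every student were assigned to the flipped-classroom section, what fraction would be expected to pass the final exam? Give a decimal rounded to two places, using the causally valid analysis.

0.66

Mid-term attendance lies on the pathway teaching method → mid-term attendance → outcome, so adjusting for it blocks the indirect effect. For the total causal effect of teaching method, use the unadjusted pooled rates.
So P(outcome | do(the flipped-classroom section)) is just the pooled rate for the flipped-classroom section: 210/320 = 0.656.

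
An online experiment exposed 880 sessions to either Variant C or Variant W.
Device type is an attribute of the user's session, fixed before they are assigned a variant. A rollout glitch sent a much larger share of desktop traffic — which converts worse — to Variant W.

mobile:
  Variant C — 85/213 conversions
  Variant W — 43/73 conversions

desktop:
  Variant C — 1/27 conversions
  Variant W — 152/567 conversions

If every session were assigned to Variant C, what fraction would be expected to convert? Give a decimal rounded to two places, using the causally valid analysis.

The stratified and pooled comparisons disagree (Variant W wins within each device type; Variant C wins overall), so the answer turns on the causal role of device type.
Here device type is a common cause — it drives both which variant a case falls under and the outcome. The crude comparison mixes populations; the stratum-specific rates are the causally relevant ones.
Standardising Variant C to the population device type mix: 0.325·85/213 + 0.675·1/27 = 0.155.

0.15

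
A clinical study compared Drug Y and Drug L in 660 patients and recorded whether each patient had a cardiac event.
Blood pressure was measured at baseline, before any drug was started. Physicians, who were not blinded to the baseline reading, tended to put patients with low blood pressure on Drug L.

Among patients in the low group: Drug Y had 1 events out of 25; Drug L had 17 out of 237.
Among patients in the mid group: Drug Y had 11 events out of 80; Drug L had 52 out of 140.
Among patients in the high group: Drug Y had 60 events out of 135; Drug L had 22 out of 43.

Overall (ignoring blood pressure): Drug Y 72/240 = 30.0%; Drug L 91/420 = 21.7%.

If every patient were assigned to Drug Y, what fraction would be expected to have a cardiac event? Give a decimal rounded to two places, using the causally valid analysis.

0.18

The imbalance in blood pressure arose from how patients were allocated, not from anything the drug did; and blood pressure independently affects the outcome. The pooled gap is confounded — condition on blood pressure.
Standardising Drug Y to the population blood pressure mix: 0.397·1/25 + 0.333·11/80 + 0.270·60/135 = 0.182.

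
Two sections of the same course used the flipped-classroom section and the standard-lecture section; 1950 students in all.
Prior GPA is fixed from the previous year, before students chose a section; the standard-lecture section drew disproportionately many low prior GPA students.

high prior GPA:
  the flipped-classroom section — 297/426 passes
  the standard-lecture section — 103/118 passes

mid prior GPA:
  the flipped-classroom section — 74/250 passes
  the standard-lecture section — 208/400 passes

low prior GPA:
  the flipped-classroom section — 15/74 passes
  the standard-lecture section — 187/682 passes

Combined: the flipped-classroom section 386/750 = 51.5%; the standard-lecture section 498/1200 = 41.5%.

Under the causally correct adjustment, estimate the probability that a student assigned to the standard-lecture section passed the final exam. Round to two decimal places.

0.52

Here prior GPA band is a common cause — it drives both which teaching method a case falls under and the outcome. The crude comparison mixes populations; the stratum-specific rates are the causally relevant ones.
Standardising the standard-lecture section to the population prior GPA band mix: 0.279·103/118 + 0.333·208/400 + 0.388·187/682 = 0.523.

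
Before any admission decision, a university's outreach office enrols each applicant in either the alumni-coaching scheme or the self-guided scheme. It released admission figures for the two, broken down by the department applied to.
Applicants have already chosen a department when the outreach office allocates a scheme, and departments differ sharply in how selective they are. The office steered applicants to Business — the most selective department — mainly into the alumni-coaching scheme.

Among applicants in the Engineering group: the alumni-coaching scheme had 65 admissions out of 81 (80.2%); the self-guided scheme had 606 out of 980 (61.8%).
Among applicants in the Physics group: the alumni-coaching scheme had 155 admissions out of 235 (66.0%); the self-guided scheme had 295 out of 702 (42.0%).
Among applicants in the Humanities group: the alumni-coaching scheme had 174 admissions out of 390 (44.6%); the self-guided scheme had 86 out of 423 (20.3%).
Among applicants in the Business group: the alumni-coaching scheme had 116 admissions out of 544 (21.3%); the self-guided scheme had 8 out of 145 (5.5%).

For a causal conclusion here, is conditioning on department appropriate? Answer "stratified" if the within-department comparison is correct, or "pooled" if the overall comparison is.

The stratified and pooled comparisons disagree (the alumni-coaching scheme wins within each department; the self-guided scheme wins overall), so the answer turns on the causal role of department.
Nothing the outreach scheme does changes department; the imbalance is an allocation artefact. With department also predicting the outcome, the pooled figure is confounded, and the within-stratum comparison is the causal one.
Within each level — Engineering: 80.2% vs 61.8%; Physics: 66.0% vs 42.0%; Humanities: 44.6% vs 20.3%; Business: 21.3% vs 5.5% — the alumni-coaching scheme is higher every time.

stratified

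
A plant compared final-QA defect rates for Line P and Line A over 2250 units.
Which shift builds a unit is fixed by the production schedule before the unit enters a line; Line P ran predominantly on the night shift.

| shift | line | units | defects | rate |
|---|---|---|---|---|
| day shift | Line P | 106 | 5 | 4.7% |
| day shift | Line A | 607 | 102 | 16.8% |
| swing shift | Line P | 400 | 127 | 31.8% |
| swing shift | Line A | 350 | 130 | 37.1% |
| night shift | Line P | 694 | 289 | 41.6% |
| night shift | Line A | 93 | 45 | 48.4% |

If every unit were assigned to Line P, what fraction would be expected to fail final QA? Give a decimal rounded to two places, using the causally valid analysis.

0.27

The imbalance in shift arose from how units were allocated, not from anything the line did; and shift independently affects the outcome. The pooled gap is confounded — condition on shift.
Standardising Line P to the population shift mix: 0.317·5/106 + 0.333·127/400 + 0.350·289/694 = 0.266.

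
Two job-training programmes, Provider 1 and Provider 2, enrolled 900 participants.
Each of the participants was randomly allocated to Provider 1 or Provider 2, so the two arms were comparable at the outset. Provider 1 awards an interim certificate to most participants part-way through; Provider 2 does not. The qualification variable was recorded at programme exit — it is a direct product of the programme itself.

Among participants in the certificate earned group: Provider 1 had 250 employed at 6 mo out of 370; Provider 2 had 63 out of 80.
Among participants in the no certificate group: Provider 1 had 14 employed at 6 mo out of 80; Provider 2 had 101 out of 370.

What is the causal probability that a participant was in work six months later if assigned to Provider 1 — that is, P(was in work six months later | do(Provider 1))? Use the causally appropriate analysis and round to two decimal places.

Qualification attained during the programme lies on the pathway programme → qualification attained during the programme → outcome, so adjusting for it blocks the indirect effect. For the total causal effect of programme, use the unadjusted pooled rates.
So P(outcome | do(Provider 1)) is just the pooled rate for Provider 1: 264/450 = 0.587.

0.59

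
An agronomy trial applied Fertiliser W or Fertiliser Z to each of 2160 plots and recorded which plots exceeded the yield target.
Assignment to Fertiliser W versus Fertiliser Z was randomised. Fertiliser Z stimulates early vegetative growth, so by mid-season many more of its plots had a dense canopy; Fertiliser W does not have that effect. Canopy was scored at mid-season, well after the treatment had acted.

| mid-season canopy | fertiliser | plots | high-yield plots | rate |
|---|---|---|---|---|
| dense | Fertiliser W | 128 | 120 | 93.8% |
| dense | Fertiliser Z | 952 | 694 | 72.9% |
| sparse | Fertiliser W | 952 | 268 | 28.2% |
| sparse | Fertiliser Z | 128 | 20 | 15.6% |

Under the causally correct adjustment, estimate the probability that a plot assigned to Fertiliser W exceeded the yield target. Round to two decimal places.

0.36

Mid-season canopy is recorded after the fertiliser and is itself shifted by it — it sits on the causal path from fertiliser to outcome. Conditioning on a mediator would strip out part of the effect we want; the pooled comparison gives the total causal effect.
So P(outcome | do(Fertiliser W)) is just the pooled rate for Fertiliser W: 388/1080 = 0.359.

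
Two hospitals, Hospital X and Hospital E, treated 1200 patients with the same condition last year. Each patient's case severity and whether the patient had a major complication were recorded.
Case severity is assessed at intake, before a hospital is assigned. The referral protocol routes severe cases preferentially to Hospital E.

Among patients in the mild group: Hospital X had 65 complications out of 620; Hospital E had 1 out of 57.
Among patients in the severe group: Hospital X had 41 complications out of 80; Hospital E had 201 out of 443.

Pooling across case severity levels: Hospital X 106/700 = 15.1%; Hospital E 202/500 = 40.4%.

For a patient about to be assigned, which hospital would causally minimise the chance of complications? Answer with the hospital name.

Hospital E

Hospital E is lower inside every case severity stratum but Hospital X is lower in aggregate. Whether to stratify depends on how case severity relates to the hospital.
The imbalance in case severity arose from how patients were allocated, not from anything the hospital did; and case severity independently affects the outcome. The pooled gap is confounded — condition on case severity.
Within each level — mild: 10.5% vs 1.8%; severe: 51.2% vs 45.4% — Hospital E is lower every time.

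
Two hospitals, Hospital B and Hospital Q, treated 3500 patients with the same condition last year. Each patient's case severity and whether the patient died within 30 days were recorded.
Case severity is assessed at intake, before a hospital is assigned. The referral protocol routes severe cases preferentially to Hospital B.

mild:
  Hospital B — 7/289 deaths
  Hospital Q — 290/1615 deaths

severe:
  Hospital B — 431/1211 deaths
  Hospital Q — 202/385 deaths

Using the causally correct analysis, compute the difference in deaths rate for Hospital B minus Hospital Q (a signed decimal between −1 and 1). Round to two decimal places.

Within every case severity level Hospital B has the lower rate, yet pooled Hospital Q does — Simpson's reversal.
Nothing the hospital does changes case severity; the imbalance is an allocation artefact. With case severity also predicting the outcome, the pooled figure is confounded, and the within-stratum comparison is the causal one.
Adjusting over the population distribution of case severity: 0.544·(0.024−0.180) + 0.456·(0.356−0.525) = -0.161.

-0.16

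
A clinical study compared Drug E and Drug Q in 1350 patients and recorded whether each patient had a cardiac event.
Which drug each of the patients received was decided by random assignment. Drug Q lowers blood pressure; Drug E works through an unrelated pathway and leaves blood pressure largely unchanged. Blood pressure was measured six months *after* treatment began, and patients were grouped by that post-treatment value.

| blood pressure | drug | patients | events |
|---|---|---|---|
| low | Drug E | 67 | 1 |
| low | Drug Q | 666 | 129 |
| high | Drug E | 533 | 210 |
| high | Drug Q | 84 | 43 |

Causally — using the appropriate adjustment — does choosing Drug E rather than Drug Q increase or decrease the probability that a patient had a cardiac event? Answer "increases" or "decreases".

Blood pressure is recorded after the drug and is itself shifted by it — it sits on the causal path from drug to outcome. Conditioning on a mediator would strip out part of the effect we want; the pooled comparison gives the total causal effect.
Pooled: Drug E 35.2% vs Drug Q 22.9%; Drug Q is lower overall.

increases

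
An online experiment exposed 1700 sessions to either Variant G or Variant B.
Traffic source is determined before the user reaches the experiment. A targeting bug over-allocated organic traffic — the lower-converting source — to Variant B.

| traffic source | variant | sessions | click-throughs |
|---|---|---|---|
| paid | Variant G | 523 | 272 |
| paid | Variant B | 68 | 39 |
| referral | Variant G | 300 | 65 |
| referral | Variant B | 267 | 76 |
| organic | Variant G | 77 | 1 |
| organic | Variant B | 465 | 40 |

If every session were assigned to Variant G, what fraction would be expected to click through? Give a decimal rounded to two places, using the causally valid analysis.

Since traffic source is a pre-existing factor (not a product of the variant) and it affects the outcome on its own, it is a confounder. The stratified rates, not the pooled rate, identify the causal effect.
Standardising Variant G to the population traffic source mix: 0.348·272/523 + 0.334·65/300 + 0.319·1/77 = 0.257.

0.26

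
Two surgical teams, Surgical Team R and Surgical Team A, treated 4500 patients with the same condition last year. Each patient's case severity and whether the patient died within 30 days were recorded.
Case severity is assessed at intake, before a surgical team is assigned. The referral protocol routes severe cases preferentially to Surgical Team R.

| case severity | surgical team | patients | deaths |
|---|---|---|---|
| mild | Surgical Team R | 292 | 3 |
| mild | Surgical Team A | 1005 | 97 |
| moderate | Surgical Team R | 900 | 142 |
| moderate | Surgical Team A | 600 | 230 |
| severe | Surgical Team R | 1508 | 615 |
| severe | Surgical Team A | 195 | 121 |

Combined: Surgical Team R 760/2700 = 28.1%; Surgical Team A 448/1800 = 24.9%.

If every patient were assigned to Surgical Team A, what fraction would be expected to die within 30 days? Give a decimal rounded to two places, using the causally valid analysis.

0.39

Case severity differs across surgical teams for reasons unrelated to any effect of the surgical team itself, and it separately predicts the outcome — a classic confounder. We must compare within case severity levels.
Standardising Surgical Team A to the population case severity mix: 0.288·97/1005 + 0.333·230/600 + 0.378·121/195 = 0.390.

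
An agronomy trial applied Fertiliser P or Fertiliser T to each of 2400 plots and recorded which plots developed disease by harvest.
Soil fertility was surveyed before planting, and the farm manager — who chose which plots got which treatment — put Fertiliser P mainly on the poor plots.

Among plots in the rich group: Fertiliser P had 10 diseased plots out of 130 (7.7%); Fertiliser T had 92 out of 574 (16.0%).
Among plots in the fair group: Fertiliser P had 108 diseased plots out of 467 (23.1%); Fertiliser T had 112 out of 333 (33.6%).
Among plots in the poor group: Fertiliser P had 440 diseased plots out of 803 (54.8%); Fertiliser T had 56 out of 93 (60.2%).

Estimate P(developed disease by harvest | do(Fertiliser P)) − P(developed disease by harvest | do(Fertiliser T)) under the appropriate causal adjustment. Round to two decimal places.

-0.08

Nothing the fertiliser does changes soil fertility; the imbalance is an allocation artefact. With soil fertility also predicting the outcome, the pooled figure is confounded, and the within-stratum comparison is the causal one.
Adjusting over the population distribution of soil fertility: 0.293·(0.077−0.160) + 0.333·(0.231−0.336) + 0.373·(0.548−0.602) = -0.080.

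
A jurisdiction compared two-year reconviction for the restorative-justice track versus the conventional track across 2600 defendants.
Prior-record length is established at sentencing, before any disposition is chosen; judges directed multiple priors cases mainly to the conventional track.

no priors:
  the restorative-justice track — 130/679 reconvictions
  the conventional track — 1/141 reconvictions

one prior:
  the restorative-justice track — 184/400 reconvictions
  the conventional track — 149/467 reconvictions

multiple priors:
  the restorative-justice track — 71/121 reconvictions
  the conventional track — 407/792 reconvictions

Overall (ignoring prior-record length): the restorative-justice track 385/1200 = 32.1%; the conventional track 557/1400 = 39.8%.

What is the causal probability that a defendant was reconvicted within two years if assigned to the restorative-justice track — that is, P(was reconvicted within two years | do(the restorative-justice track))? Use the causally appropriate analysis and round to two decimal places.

Nothing the disposition does changes prior-record length; the imbalance is an allocation artefact. With prior-record length also predicting the outcome, the pooled figure is confounded, and the within-stratum comparison is the causal one.
Standardising the restorative-justice track to the population prior-record length mix: 0.315·130/679 + 0.333·184/400 + 0.351·71/121 = 0.420.

0.42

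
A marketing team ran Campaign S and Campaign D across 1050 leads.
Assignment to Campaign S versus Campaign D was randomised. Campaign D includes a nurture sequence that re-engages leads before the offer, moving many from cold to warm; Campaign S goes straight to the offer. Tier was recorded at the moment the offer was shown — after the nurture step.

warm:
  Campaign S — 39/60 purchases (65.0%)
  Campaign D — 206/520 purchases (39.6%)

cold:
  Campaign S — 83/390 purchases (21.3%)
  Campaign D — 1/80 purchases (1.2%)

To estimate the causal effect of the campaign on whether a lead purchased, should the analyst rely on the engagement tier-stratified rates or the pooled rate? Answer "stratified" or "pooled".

Stratifying would compare campaigns among leads the campaigns themselves sorted into engagement tier groups — a form of selection on an intermediate. The unconditioned pooled rates give the total causal effect.
Pooled: Campaign S 27.1% vs Campaign D 34.5%; Campaign D is higher overall.

pooled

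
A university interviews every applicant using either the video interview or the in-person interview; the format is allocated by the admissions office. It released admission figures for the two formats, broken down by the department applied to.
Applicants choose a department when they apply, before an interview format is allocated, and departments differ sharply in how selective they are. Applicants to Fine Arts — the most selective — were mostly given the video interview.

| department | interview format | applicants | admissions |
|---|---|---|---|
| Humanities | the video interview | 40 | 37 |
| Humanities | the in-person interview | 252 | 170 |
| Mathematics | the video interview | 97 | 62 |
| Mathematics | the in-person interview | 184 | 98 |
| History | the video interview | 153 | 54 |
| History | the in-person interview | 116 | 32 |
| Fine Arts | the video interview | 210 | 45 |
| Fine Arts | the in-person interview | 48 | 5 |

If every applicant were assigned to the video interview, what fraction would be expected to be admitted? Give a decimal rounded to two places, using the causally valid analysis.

0.55

Department satisfies the back-door criterion: it is not a descendant of the interview format, and it blocks the spurious path from interview format to outcome. Adjusting for it (i.e., using the within-department rates) gives the causal effect.
Standardising the video interview to the population department mix: 0.265·37/40 + 0.255·62/97 + 0.245·54/153 + 0.235·45/210 = 0.545.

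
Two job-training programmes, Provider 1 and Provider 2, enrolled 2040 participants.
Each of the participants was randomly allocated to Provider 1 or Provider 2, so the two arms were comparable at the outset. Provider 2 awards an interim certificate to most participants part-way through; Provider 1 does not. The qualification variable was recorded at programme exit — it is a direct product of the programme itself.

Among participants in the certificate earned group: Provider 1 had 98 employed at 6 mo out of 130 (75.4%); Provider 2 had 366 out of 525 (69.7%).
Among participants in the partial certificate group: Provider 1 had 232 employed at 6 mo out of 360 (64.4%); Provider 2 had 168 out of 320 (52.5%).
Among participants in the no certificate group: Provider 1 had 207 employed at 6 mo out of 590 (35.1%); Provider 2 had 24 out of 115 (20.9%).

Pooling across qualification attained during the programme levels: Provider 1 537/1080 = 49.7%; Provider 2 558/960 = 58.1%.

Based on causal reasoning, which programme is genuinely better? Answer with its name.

Within every qualification attained during the programme level Provider 1 has the higher rate, yet pooled Provider 2 does — Simpson's reversal.
Qualification attained during the programme is downstream of the programme. One should not condition on a consequence of treatment, so the overall rates are the right comparison.
Pooled: Provider 1 49.7% vs Provider 2 58.1%; Provider 2 is higher overall.

Provider 2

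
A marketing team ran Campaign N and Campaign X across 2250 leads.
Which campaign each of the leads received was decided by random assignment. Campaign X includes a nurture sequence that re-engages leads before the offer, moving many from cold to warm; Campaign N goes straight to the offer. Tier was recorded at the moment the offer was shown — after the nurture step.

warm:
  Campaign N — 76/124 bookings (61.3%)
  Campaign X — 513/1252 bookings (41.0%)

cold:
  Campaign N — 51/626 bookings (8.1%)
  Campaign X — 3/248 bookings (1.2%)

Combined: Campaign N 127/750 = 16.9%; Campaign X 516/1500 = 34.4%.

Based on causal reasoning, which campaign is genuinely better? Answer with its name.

The engagement tier-specific comparison favours Campaign N throughout, but the pooled figures favour Campaign X. The question is whether to condition on engagement tier.
Stratifying would compare campaigns among leads the campaigns themselves sorted into engagement tier groups — a form of selection on an intermediate. The unconditioned pooled rates give the total causal effect.
Pooled: Campaign N 16.9% vs Campaign X 34.4%; Campaign X is higher overall.

Campaign X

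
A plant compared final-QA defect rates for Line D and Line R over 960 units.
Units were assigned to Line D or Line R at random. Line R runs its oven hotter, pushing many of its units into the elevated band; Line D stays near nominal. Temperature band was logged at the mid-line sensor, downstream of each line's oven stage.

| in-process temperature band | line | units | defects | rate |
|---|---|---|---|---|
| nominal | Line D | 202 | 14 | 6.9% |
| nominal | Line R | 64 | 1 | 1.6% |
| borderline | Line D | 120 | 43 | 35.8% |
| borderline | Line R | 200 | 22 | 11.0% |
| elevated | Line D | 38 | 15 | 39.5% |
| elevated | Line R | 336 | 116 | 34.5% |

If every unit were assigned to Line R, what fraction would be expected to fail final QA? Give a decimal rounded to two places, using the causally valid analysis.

In-process temperature band is downstream of the line. One should not condition on a consequence of treatment, so the overall rates are the right comparison.
So P(outcome | do(Line R)) is just the pooled rate for Line R: 139/600 = 0.232.

0.23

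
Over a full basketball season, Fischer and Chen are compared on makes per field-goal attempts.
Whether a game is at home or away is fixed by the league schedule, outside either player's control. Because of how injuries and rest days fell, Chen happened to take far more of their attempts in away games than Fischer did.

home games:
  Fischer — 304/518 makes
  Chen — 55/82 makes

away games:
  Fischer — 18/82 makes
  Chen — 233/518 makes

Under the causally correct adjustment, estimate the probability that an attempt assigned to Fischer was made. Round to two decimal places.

The game venue-specific comparison favours Chen throughout, but the pooled figures favour Fischer. The question is whether to condition on game venue.
Game venue satisfies the back-door criterion: it is not a descendant of the player, and it blocks the spurious path from player to outcome. Adjusting for it (i.e., using the within-game venue rates) gives the causal effect.
Standardising Fischer to the population game venue mix: 0.500·304/518 + 0.500·18/82 = 0.403.

0.40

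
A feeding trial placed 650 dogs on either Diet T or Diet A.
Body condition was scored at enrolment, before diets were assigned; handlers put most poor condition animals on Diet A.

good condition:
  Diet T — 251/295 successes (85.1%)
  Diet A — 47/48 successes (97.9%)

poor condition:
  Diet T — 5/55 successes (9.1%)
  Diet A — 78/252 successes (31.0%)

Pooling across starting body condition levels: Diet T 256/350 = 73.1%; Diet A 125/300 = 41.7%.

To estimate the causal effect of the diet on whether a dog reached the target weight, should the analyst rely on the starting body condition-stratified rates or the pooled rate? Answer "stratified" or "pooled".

stratified

Starting body condition is set before the diet has any effect — it is not caused by the diet — and it independently drives the outcome. That makes it a confounder, so the causal comparison is within starting body condition levels.
Within each level — good condition: 85.1% vs 97.9%; poor condition: 9.1% vs 31.0% — Diet A is higher every time.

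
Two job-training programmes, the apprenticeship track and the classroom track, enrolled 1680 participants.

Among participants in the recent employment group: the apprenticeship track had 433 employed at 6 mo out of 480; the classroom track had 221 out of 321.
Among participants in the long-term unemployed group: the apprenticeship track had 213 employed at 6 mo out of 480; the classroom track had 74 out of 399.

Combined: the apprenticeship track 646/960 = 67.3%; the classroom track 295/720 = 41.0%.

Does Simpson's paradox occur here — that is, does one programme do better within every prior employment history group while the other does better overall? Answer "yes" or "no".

Within each prior employment history level (recent employment 90.2% vs 68.8%; long-term unemployed 44.4% vs 18.5%), the apprenticeship track has the higher rate every time. Pooled: 67.3% vs 41.0% — the apprenticeship track has the higher rate overall. They agree.

no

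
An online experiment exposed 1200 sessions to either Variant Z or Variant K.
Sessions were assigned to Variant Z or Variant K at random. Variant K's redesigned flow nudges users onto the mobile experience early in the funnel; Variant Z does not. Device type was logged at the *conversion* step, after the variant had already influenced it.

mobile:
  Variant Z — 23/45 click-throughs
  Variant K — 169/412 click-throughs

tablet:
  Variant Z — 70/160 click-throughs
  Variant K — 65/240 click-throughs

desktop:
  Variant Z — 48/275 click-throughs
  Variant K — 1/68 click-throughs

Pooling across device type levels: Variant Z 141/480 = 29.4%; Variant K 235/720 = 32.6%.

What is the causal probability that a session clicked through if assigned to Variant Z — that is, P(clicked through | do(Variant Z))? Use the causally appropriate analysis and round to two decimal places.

0.29

The distribution of device type is itself part of what the variant does — it is an intermediate outcome. Holding it fixed would remove that part of the effect; the total effect is the pooled difference.
So P(outcome | do(Variant Z)) is just the pooled rate for Variant Z: 141/480 = 0.294.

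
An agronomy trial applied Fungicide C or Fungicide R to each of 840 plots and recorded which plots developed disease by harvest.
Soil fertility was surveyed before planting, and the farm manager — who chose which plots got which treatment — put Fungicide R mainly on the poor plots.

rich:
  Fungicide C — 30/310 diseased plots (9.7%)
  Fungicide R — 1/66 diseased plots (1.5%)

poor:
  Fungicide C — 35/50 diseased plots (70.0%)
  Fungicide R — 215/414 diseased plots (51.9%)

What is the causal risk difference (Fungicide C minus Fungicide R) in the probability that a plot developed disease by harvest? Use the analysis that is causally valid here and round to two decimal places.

Since soil fertility is a pre-existing factor (not a product of the fungicide) and it affects the outcome on its own, it is a confounder. The stratified rates, not the pooled rate, identify the causal effect.
Adjusting over the population distribution of soil fertility: 0.448·(0.097−0.015) + 0.552·(0.700−0.519) = +0.136.

+0.14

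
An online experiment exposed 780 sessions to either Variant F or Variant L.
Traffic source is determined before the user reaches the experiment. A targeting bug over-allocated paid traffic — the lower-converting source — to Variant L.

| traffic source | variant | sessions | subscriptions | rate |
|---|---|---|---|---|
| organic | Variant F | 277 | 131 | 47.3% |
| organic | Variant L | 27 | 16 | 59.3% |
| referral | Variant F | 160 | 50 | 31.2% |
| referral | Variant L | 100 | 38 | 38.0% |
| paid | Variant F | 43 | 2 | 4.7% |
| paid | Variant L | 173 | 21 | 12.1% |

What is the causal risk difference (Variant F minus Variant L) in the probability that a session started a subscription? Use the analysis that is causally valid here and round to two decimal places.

Variant L is higher inside every traffic source stratum but Variant F is higher in aggregate. Whether to stratify depends on how traffic source relates to the variant.
Traffic source is set before the variant has any effect — it is not caused by the variant — and it independently drives the outcome. That makes it a confounder, so the causal comparison is within traffic source levels.
Adjusting over the population distribution of traffic source: 0.390·(0.473−0.593) + 0.333·(0.312−0.380) + 0.277·(0.047−0.121) = -0.090.

-0.09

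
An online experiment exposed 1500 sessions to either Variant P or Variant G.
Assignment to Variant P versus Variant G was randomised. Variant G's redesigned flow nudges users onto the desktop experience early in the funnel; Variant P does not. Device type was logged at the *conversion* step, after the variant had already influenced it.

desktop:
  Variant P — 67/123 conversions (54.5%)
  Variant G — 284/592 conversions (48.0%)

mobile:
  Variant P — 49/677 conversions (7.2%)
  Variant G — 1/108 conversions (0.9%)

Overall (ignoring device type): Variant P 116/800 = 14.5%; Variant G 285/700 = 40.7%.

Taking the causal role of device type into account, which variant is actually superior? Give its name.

Variant G

Device type is downstream of the variant. One should not condition on a consequence of treatment, so the overall rates are the right comparison.
Pooled: Variant P 14.5% vs Variant G 40.7%; Variant G is higher overall.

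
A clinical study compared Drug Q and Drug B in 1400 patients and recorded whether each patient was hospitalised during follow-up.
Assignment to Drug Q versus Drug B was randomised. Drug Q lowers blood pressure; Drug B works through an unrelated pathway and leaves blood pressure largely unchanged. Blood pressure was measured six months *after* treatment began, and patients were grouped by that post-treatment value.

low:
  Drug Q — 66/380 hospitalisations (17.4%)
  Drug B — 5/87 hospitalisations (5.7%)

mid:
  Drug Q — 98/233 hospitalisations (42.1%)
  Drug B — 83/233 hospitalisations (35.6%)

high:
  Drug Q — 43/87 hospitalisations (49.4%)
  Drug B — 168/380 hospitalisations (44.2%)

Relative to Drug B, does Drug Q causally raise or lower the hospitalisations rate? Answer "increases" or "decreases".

decreases

The blood pressure-specific comparison favours Drug B throughout, but the pooled figures favour Drug Q. The question is whether to condition on blood pressure.
Blood pressure is recorded after the drug and is itself shifted by it — it sits on the causal path from drug to outcome. Conditioning on a mediator would strip out part of the effect we want; the pooled comparison gives the total causal effect.
Pooled: Drug Q 29.6% vs Drug B 36.6%; Drug Q is lower overall.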